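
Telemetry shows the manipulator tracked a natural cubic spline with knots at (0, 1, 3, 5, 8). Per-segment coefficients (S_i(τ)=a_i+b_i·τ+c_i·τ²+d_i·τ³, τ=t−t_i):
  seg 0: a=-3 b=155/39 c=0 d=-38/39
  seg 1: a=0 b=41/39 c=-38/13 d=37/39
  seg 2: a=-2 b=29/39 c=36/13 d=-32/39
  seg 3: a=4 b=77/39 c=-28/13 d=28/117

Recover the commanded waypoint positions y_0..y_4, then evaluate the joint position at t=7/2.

y_0 = S_0(0) = a_0 = -3
y_1 = S_1(0) = a_1 = 0
y_2 = S_2(0) = a_2 = -2
y_3 = S_3(0) = a_3 = 4
y_4 = S_3(3) = -3
t_q=7/2 is in segment 2 (τ=1/2); S_2(τ)=-27/26

y_0=-3 y_1=0 y_2=-2 y_3=4 y_4=-3
S(7/2) = -27/26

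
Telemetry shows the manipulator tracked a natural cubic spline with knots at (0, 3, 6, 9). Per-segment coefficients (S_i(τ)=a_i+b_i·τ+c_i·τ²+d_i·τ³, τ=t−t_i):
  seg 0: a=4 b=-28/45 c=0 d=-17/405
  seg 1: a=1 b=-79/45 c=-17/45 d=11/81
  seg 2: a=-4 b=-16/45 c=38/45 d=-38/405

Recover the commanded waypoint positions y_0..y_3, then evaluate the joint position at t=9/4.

y_0 = S_0(0) = a_0 = 4
y_1 = S_1(0) = a_1 = 1
y_2 = S_2(0) = a_2 = -4
y_3 = S_2(3) = 0
t_q=9/4 is in segment 0 (τ=9/4); S_0(τ)=679/320

y_0=4 y_1=1 y_2=-4 y_3=0
S(9/4) = 679/320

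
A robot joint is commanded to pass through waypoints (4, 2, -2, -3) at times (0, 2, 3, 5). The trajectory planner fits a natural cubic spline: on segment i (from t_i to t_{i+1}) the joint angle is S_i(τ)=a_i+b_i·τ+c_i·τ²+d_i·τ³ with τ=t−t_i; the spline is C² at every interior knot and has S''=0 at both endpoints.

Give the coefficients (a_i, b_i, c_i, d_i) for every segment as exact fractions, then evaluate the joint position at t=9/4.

  seg 0: a=4 b=8/35 c=0 d=-43/140
  seg 1: a=2 b=-121/35 c=-129/70 d=13/10
  seg 2: a=-2 b=-227/70 c=72/35 d=-12/35
S(9/4) = 4663/4480

Δ: Δ0=-1, Δ1=-4, Δ2=-1/2
row 1: diag=6, rhs=-18; c'=1/6, d'=-3
row 2: denom=6−1·1/6=35/6; d'=(21−1·-3)/(35/6)=144/35
back: M2=144/35
back: M1=-3−1/6·144/35=-129/35
M: M0=0, M1=-129/35, M2=144/35, M3=0
seg 0: a=4, c=M0/2=0, d=(M1−M0)/(6·2)=-43/140, b=Δ0−h0·(2M0+M1)/6=8/35
seg 1: a=2, c=M1/2=-129/70, d=(M2−M1)/(6·1)=13/10, b=Δ1−h1·(2M1+M2)/6=-121/35
seg 2: a=-2, c=M2/2=72/35, d=(M3−M2)/(6·2)=-12/35, b=Δ2−h2·(2M2+M3)/6=-227/70
t_q=9/4 → seg 1, τ=1/4; S=2+-121/35·τ+-129/70·τ²+13/10·τ³=4663/4480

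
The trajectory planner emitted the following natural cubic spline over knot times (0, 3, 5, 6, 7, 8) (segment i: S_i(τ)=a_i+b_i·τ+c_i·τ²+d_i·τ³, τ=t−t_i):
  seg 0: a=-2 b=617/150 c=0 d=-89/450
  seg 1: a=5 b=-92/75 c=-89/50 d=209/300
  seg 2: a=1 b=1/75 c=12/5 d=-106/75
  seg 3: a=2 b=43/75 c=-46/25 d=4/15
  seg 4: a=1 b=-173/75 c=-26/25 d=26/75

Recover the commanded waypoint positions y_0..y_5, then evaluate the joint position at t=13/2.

y_0=-2 y_1=5 y_2=1 y_3=2 y_4=1 y_5=-2
S(13/2) = 93/50

y_0 = S_0(0) = a_0 = -2
y_1 = S_1(0) = a_1 = 5
y_2 = S_2(0) = a_2 = 1
y_3 = S_3(0) = a_3 = 2
y_4 = S_4(0) = a_4 = 1
y_5 = S_4(1) = -2
t_q=13/2 is in segment 3 (τ=1/2); S_3(τ)=93/50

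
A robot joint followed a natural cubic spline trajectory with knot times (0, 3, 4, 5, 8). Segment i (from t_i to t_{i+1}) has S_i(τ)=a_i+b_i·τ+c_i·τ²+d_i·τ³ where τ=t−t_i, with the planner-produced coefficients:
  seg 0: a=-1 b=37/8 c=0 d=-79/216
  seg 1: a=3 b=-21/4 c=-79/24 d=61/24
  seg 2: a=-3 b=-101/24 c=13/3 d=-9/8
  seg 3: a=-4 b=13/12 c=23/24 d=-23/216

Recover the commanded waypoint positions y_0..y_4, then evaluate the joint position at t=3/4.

y_0 = S_0(0) = a_0 = -1
y_1 = S_1(0) = a_1 = 3
y_2 = S_2(0) = a_2 = -3
y_3 = S_3(0) = a_3 = -4
y_4 = S_3(3) = 5
t_q=3/4 is in segment 0 (τ=3/4); S_0(τ)=1185/512

y_0=-1 y_1=3 y_2=-3 y_3=-4 y_4=5
S(3/4) = 1185/512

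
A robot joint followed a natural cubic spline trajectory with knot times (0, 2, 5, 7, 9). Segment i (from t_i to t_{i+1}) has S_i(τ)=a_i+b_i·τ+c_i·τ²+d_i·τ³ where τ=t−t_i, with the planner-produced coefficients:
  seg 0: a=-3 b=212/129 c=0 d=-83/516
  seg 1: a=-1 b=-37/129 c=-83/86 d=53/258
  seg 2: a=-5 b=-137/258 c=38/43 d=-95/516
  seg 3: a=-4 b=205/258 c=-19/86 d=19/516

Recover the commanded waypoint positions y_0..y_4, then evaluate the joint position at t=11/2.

y_0 = S_0(0) = a_0 = -3
y_1 = S_1(0) = a_1 = -1
y_2 = S_2(0) = a_2 = -5
y_3 = S_3(0) = a_3 = -4
y_4 = S_3(2) = -3
t_q=11/2 is in segment 2 (τ=1/2); S_2(τ)=-6973/1376

y_0=-3 y_1=-1 y_2=-5 y_3=-4 y_4=-3
S(11/2) = -6973/1376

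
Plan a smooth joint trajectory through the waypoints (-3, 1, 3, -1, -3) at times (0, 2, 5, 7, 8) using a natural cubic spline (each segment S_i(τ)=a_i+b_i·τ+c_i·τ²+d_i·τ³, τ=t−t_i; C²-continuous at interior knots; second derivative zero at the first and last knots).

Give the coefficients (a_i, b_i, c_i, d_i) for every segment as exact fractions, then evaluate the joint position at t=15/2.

Δ: Δ0=2, Δ1=2/3, Δ2=-2, Δ3=-2
row 1: diag=10, rhs=-8; c'=3/10, d'=-4/5
row 2: denom=10−3·3/10=91/10; d'=(-16−3·-4/5)/(91/10)=-136/91
row 3: denom=6−2·20/91=506/91; d'=(0−2·-136/91)/(506/91)=136/253
back: M3=136/253
back: M2=-136/91−20/91·136/253=-408/253
back: M1=-4/5−3/10·-408/253=-80/253
M: M0=0, M1=-80/253, M2=-408/253, M3=136/253, M4=0
seg 0: a=-3, c=M0/2=0, d=(M1−M0)/(6·2)=-20/759, b=Δ0−h0·(2M0+M1)/6=1598/759
seg 1: a=1, c=M1/2=-40/253, d=(M2−M1)/(6·3)=-164/2277, b=Δ1−h1·(2M1+M2)/6=1358/759
seg 2: a=3, c=M2/2=-204/253, d=(M3−M2)/(6·2)=136/759, b=Δ2−h2·(2M2+M3)/6=-838/759
seg 3: a=-1, c=M3/2=68/253, d=(M4−M3)/(6·1)=-68/759, b=Δ3−h3·(2M3+M4)/6=-1654/759
t_q=15/2 → seg 3, τ=1/2; S=-1+-1654/759·τ+68/253·τ²+-68/759·τ³=-1029/506

  seg 0: a=-3 b=1598/759 c=0 d=-20/759
  seg 1: a=1 b=1358/759 c=-40/253 d=-164/2277
  seg 2: a=3 b=-838/759 c=-204/253 d=136/759
  seg 3: a=-1 b=-1654/759 c=68/253 d=-68/759
S(15/2) = -1029/506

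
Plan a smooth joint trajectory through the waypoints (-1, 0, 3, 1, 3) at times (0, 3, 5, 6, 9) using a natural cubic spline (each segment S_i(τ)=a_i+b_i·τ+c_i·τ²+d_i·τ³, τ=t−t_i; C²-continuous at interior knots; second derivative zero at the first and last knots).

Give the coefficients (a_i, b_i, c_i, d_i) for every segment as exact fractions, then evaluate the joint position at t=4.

  seg 0: a=-1 b=-135/292 c=0 d=697/7884
  seg 1: a=0 b=281/146 c=697/876 d=-883/1752
  seg 2: a=3 b=-206/219 c=-488/219 d=256/219
  seg 3: a=1 b=-138/73 c=280/219 d=-280/1971
S(4) = 3883/1752

Δ: Δ0=1/3, Δ1=3/2, Δ2=-2, Δ3=2/3
row 1: diag=10, rhs=7; c'=1/5, d'=7/10
row 2: denom=6−2·1/5=28/5; d'=(-21−2·7/10)/(28/5)=-4
row 3: denom=8−1·5/28=219/28; d'=(16−1·-4)/(219/28)=560/219
back: M3=560/219
back: M2=-4−5/28·560/219=-976/219
back: M1=7/10−1/5·-976/219=697/438
M: M0=0, M1=697/438, M2=-976/219, M3=560/219, M4=0
seg 0: a=-1, c=M0/2=0, d=(M1−M0)/(6·3)=697/7884, b=Δ0−h0·(2M0+M1)/6=-135/292
seg 1: a=0, c=M1/2=697/876, d=(M2−M1)/(6·2)=-883/1752, b=Δ1−h1·(2M1+M2)/6=281/146
seg 2: a=3, c=M2/2=-488/219, d=(M3−M2)/(6·1)=256/219, b=Δ2−h2·(2M2+M3)/6=-206/219
seg 3: a=1, c=M3/2=280/219, d=(M4−M3)/(6·3)=-280/1971, b=Δ3−h3·(2M3+M4)/6=-138/73
t_q=4 → seg 1, τ=1; S=0+281/146·τ+697/876·τ²+-883/1752·τ³=3883/1752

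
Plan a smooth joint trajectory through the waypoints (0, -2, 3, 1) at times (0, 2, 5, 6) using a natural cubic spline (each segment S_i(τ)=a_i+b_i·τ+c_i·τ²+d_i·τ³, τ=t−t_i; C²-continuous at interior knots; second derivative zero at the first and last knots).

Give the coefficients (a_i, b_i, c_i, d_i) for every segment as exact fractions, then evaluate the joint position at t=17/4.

  seg 0: a=0 b=-407/213 c=0 d=97/426
  seg 1: a=-2 b=175/213 c=97/71 d=-77/213
  seg 2: a=3 b=-158/213 c=-134/71 d=134/213
S(17/4) = 12029/4544

Δ: Δ0=-1, Δ1=5/3, Δ2=-2
row 1: diag=10, rhs=16; c'=3/10, d'=8/5
row 2: denom=8−3·3/10=71/10; d'=(-22−3·8/5)/(71/10)=-268/71
back: M2=-268/71
back: M1=8/5−3/10·-268/71=194/71
M: M0=0, M1=194/71, M2=-268/71, M3=0
seg 0: a=0, c=M0/2=0, d=(M1−M0)/(6·2)=97/426, b=Δ0−h0·(2M0+M1)/6=-407/213
seg 1: a=-2, c=M1/2=97/71, d=(M2−M1)/(6·3)=-77/213, b=Δ1−h1·(2M1+M2)/6=175/213
seg 2: a=3, c=M2/2=-134/71, d=(M3−M2)/(6·1)=134/213, b=Δ2−h2·(2M2+M3)/6=-158/213
t_q=17/4 → seg 1, τ=9/4; S=-2+175/213·τ+97/71·τ²+-77/213·τ³=12029/4544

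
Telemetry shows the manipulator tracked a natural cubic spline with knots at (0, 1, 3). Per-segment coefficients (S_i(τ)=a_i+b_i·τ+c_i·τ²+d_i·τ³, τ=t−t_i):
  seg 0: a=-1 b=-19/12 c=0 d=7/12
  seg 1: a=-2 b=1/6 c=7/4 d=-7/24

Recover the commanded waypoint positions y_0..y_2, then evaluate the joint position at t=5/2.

y_0 = S_0(0) = a_0 = -1
y_1 = S_1(0) = a_1 = -2
y_2 = S_1(2) = 3
t_q=5/2 is in segment 1 (τ=3/2); S_1(τ)=77/64

y_0=-1 y_1=-2 y_2=3
S(5/2) = 77/64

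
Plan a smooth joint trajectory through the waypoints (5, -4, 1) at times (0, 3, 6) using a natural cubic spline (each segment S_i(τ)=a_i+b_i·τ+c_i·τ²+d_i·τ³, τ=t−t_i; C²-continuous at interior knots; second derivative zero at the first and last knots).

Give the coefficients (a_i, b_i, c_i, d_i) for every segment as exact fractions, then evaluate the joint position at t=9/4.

  seg 0: a=5 b=-25/6 c=0 d=7/54
  seg 1: a=-4 b=-2/3 c=7/6 d=-7/54
S(9/4) = -371/128

Δ: Δ0=-3, Δ1=5/3
row 1: diag=12, rhs=28; c'=1/4, d'=7/3
back: M1=7/3
M: M0=0, M1=7/3, M2=0
seg 0: a=5, c=M0/2=0, d=(M1−M0)/(6·3)=7/54, b=Δ0−h0·(2M0+M1)/6=-25/6
seg 1: a=-4, c=M1/2=7/6, d=(M2−M1)/(6·3)=-7/54, b=Δ1−h1·(2M1+M2)/6=-2/3
t_q=9/4 → seg 0, τ=9/4; S=5+-25/6·τ+0·τ²+7/54·τ³=-371/128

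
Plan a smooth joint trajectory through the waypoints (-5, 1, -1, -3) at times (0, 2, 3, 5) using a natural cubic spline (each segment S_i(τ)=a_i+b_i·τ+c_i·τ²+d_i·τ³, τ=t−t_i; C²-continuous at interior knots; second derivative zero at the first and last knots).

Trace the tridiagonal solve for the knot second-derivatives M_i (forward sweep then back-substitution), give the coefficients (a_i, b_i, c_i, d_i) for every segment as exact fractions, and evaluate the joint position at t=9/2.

  seg 0: a=-5 b=167/35 c=0 d=-31/70
  seg 1: a=1 b=-19/35 c=-93/35 d=6/5
  seg 2: a=-1 b=-79/35 c=33/35 d=-11/70
S(9/2) = -313/112

Δ: Δ0=3, Δ1=-2, Δ2=-1
row 1: diag=6, rhs=-30; c'=1/6, d'=-5
row 2: denom=6−1·1/6=35/6; d'=(6−1·-5)/(35/6)=66/35
back: M2=66/35
back: M1=-5−1/6·66/35=-186/35
M: M0=0, M1=-186/35, M2=66/35, M3=0
seg 0: a=-5, c=M0/2=0, d=(M1−M0)/(6·2)=-31/70, b=Δ0−h0·(2M0+M1)/6=167/35
seg 1: a=1, c=M1/2=-93/35, d=(M2−M1)/(6·1)=6/5, b=Δ1−h1·(2M1+M2)/6=-19/35
seg 2: a=-1, c=M2/2=33/35, d=(M3−M2)/(6·2)=-11/70, b=Δ2−h2·(2M2+M3)/6=-79/35
t_q=9/2 → seg 2, τ=3/2; S=-1+-79/35·τ+33/35·τ²+-11/70·τ³=-313/112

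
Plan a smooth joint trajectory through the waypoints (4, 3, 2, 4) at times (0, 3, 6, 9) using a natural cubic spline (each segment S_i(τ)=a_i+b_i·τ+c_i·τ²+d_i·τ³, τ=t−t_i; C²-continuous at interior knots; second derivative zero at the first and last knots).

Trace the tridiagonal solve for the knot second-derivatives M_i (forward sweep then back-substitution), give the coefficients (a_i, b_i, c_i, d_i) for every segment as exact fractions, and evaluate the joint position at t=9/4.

  seg 0: a=4 b=-4/15 c=0 d=-1/135
  seg 1: a=3 b=-7/15 c=-1/15 d=1/27
  seg 2: a=2 b=2/15 c=4/15 d=-4/135
S(9/4) = 1061/320

Δ: Δ0=-1/3, Δ1=-1/3, Δ2=2/3
row 1: diag=12, rhs=0; c'=1/4, d'=0
row 2: denom=12−3·1/4=45/4; d'=(6−3·0)/(45/4)=8/15
back: M2=8/15
back: M1=0−1/4·8/15=-2/15
M: M0=0, M1=-2/15, M2=8/15, M3=0
seg 0: a=4, c=M0/2=0, d=(M1−M0)/(6·3)=-1/135, b=Δ0−h0·(2M0+M1)/6=-4/15
seg 1: a=3, c=M1/2=-1/15, d=(M2−M1)/(6·3)=1/27, b=Δ1−h1·(2M1+M2)/6=-7/15
seg 2: a=2, c=M2/2=4/15, d=(M3−M2)/(6·3)=-4/135, b=Δ2−h2·(2M2+M3)/6=2/15
t_q=9/4 → seg 0, τ=9/4; S=4+-4/15·τ+0·τ²+-1/135·τ³=1061/320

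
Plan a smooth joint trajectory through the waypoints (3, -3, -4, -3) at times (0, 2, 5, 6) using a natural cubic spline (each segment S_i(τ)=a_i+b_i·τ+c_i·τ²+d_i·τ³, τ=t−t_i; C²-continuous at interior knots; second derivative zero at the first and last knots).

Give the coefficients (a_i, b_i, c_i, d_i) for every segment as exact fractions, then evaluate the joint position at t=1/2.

  seg 0: a=3 b=-743/213 c=0 d=26/213
  seg 1: a=-3 b=-431/213 c=52/71 d=-4/71
  seg 2: a=-4 b=181/213 c=16/71 d=-16/213
S(1/2) = 361/284

Δ: Δ0=-3, Δ1=-1/3, Δ2=1
row 1: diag=10, rhs=16; c'=3/10, d'=8/5
row 2: denom=8−3·3/10=71/10; d'=(8−3·8/5)/(71/10)=32/71
back: M2=32/71
back: M1=8/5−3/10·32/71=104/71
M: M0=0, M1=104/71, M2=32/71, M3=0
seg 0: a=3, c=M0/2=0, d=(M1−M0)/(6·2)=26/213, b=Δ0−h0·(2M0+M1)/6=-743/213
seg 1: a=-3, c=M1/2=52/71, d=(M2−M1)/(6·3)=-4/71, b=Δ1−h1·(2M1+M2)/6=-431/213
seg 2: a=-4, c=M2/2=16/71, d=(M3−M2)/(6·1)=-16/213, b=Δ2−h2·(2M2+M3)/6=181/213
t_q=1/2 → seg 0, τ=1/2; S=3+-743/213·τ+0·τ²+26/213·τ³=361/284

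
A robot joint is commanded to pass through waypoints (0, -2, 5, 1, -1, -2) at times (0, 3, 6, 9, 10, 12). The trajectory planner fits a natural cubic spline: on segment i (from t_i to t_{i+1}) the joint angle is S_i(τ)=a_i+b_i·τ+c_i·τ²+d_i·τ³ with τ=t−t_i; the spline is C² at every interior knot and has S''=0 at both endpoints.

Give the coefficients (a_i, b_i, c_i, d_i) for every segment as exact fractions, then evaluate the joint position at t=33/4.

  seg 0: a=0 b=-6527/3798 c=0 d=3995/34182
  seg 1: a=-2 b=2729/1899 c=3995/3798 d=-8581/34182
  seg 2: a=5 b=3685/3798 c=-2293/1899 d=5009/34182
  seg 3: a=1 b=-4402/1899 c=47/422 d=785/3798
  seg 4: a=-1 b=-5603/3798 c=463/633 d=-463/3798
S(33/4) = 73985/27008

Δ: Δ0=-2/3, Δ1=7/3, Δ2=-4/3, Δ3=-2, Δ4=-1/2
row 1: diag=12, rhs=18; c'=1/4, d'=3/2
row 2: denom=12−3·1/4=45/4; d'=(-22−3·3/2)/(45/4)=-106/45
row 3: denom=8−3·4/15=36/5; d'=(-4−3·-106/45)/(36/5)=23/54
row 4: denom=6−1·5/36=211/36; d'=(9−1·23/54)/(211/36)=926/633
back: M4=926/633
back: M3=23/54−5/36·926/633=47/211
back: M2=-106/45−4/15·47/211=-4586/1899
back: M1=3/2−1/4·-4586/1899=3995/1899
M: M0=0, M1=3995/1899, M2=-4586/1899, M3=47/211, M4=926/633, M5=0
seg 0: a=0, c=M0/2=0, d=(M1−M0)/(6·3)=3995/34182, b=Δ0−h0·(2M0+M1)/6=-6527/3798
seg 1: a=-2, c=M1/2=3995/3798, d=(M2−M1)/(6·3)=-8581/34182, b=Δ1−h1·(2M1+M2)/6=2729/1899
seg 2: a=5, c=M2/2=-2293/1899, d=(M3−M2)/(6·3)=5009/34182, b=Δ2−h2·(2M2+M3)/6=3685/3798
seg 3: a=1, c=M3/2=47/422, d=(M4−M3)/(6·1)=785/3798, b=Δ3−h3·(2M3+M4)/6=-4402/1899
seg 4: a=-1, c=M4/2=463/633, d=(M5−M4)/(6·2)=-463/3798, b=Δ4−h4·(2M4+M5)/6=-5603/3798
t_q=33/4 → seg 2, τ=9/4; S=5+3685/3798·τ+-2293/1899·τ²+5009/34182·τ³=73985/27008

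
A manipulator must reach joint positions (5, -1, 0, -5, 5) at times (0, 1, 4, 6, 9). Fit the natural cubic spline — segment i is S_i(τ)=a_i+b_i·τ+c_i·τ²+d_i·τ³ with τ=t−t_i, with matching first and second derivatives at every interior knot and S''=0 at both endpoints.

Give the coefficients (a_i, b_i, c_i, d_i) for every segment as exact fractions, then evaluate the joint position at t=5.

Δ: Δ0=-6, Δ1=1/3, Δ2=-5/2, Δ3=10/3
row 1: diag=8, rhs=38; c'=3/8, d'=19/4
row 2: denom=10−3·3/8=71/8; d'=(-17−3·19/4)/(71/8)=-250/71
row 3: denom=10−2·16/71=678/71; d'=(35−2·-250/71)/(678/71)=995/226
back: M3=995/226
back: M2=-250/71−16/71·995/226=-510/113
back: M1=19/4−3/8·-510/113=728/113
M: M0=0, M1=728/113, M2=-510/113, M3=995/226, M4=0
seg 0: a=5, c=M0/2=0, d=(M1−M0)/(6·1)=364/339, b=Δ0−h0·(2M0+M1)/6=-2398/339
seg 1: a=-1, c=M1/2=364/113, d=(M2−M1)/(6·3)=-619/1017, b=Δ1−h1·(2M1+M2)/6=-1306/339
seg 2: a=0, c=M2/2=-255/113, d=(M3−M2)/(6·2)=2015/2712, b=Δ2−h2·(2M2+M3)/6=-325/339
seg 3: a=-5, c=M3/2=995/452, d=(M4−M3)/(6·3)=-995/4068, b=Δ3−h3·(2M3+M4)/6=-725/678
t_q=5 → seg 2, τ=1; S=0+-325/339·τ+-255/113·τ²+2015/2712·τ³=-2235/904

  seg 0: a=5 b=-2398/339 c=0 d=364/339
  seg 1: a=-1 b=-1306/339 c=364/113 d=-619/1017
  seg 2: a=0 b=-325/339 c=-255/113 d=2015/2712
  seg 3: a=-5 b=-725/678 c=995/452 d=-995/4068
S(5) = -2235/904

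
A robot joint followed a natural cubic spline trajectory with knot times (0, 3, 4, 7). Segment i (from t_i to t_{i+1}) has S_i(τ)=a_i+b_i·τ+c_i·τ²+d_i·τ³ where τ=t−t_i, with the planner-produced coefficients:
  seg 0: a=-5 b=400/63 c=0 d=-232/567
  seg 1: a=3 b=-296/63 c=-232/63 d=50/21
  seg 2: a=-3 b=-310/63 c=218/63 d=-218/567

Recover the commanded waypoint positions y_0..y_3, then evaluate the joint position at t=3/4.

y_0=-5 y_1=3 y_2=-3 y_3=3
S(3/4) = -23/56

y_0 = S_0(0) = a_0 = -5
y_1 = S_1(0) = a_1 = 3
y_2 = S_2(0) = a_2 = -3
y_3 = S_2(3) = 3
t_q=3/4 is in segment 0 (τ=3/4); S_0(τ)=-23/56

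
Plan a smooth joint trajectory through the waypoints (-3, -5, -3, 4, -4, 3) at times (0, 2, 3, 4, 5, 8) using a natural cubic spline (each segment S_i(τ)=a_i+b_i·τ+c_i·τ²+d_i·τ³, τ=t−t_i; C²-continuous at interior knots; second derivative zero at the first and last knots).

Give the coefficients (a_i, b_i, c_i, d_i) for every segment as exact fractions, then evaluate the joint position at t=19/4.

  seg 0: a=-3 b=-2371/1995 c=0 d=94/1995
  seg 1: a=-5 b=-1243/1995 c=188/665 d=667/285
  seg 2: a=-3 b=13892/1995 c=4857/665 d=-14498/1995
  seg 3: a=4 b=-92/399 c=-9641/665 d=13423/1995
  seg 4: a=-4 b=-18037/1995 c=3782/665 d=-3782/5985
S(19/4) = -63389/42560

Δ: Δ0=-1, Δ1=2, Δ2=7, Δ3=-8, Δ4=7/3
row 1: diag=6, rhs=18; c'=1/6, d'=3
row 2: denom=4−1·1/6=23/6; d'=(30−1·3)/(23/6)=162/23
row 3: denom=4−1·6/23=86/23; d'=(-90−1·162/23)/(86/23)=-1116/43
row 4: denom=8−1·23/86=665/86; d'=(62−1·-1116/43)/(665/86)=7564/665
back: M4=7564/665
back: M3=-1116/43−23/86·7564/665=-19282/665
back: M2=162/23−6/23·-19282/665=9714/665
back: M1=3−1/6·9714/665=376/665
M: M0=0, M1=376/665, M2=9714/665, M3=-19282/665, M4=7564/665, M5=0
seg 0: a=-3, c=M0/2=0, d=(M1−M0)/(6·2)=94/1995, b=Δ0−h0·(2M0+M1)/6=-2371/1995
seg 1: a=-5, c=M1/2=188/665, d=(M2−M1)/(6·1)=667/285, b=Δ1−h1·(2M1+M2)/6=-1243/1995
seg 2: a=-3, c=M2/2=4857/665, d=(M3−M2)/(6·1)=-14498/1995, b=Δ2−h2·(2M2+M3)/6=13892/1995
seg 3: a=4, c=M3/2=-9641/665, d=(M4−M3)/(6·1)=13423/1995, b=Δ3−h3·(2M3+M4)/6=-92/399
seg 4: a=-4, c=M4/2=3782/665, d=(M5−M4)/(6·3)=-3782/5985, b=Δ4−h4·(2M4+M5)/6=-18037/1995
t_q=19/4 → seg 3, τ=3/4; S=4+-92/399·τ+-9641/665·τ²+13423/1995·τ³=-63389/42560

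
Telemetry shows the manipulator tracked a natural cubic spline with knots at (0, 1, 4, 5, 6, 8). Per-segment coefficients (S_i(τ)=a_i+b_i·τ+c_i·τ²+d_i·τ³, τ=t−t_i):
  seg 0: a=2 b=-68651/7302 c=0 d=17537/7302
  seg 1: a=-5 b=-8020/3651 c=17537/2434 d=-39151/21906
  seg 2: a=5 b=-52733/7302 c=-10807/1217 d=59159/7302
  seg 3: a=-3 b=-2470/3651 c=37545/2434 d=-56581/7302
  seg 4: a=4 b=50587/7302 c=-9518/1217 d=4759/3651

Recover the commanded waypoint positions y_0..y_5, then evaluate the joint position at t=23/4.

y_0 = S_0(0) = a_0 = 2
y_1 = S_1(0) = a_1 = -5
y_2 = S_2(0) = a_2 = 5
y_3 = S_3(0) = a_3 = -3
y_4 = S_4(0) = a_4 = 4
y_5 = S_4(2) = -3
t_q=23/4 is in segment 3 (τ=3/4); S_3(τ)=296023/155776

y_0=2 y_1=-5 y_2=5 y_3=-3 y_4=4 y_5=-3
S(23/4) = 296023/155776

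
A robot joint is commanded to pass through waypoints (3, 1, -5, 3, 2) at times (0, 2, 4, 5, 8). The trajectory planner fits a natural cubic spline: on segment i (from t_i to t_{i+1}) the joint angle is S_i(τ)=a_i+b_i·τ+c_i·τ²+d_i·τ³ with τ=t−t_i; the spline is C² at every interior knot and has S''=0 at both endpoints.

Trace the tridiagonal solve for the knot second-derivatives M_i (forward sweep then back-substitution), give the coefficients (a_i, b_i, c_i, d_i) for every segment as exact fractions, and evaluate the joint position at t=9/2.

  seg 0: a=3 b=2/3 c=0 d=-5/12
  seg 1: a=1 b=-13/3 c=-5/2 d=19/12
  seg 2: a=-5 b=14/3 c=7 d=-11/3
  seg 3: a=3 b=23/3 c=-4 d=4/9
S(9/2) = -11/8

Δ: Δ0=-1, Δ1=-3, Δ2=8, Δ3=-1/3
row 1: diag=8, rhs=-12; c'=1/4, d'=-3/2
row 2: denom=6−2·1/4=11/2; d'=(66−2·-3/2)/(11/2)=138/11
row 3: denom=8−1·2/11=86/11; d'=(-50−1·138/11)/(86/11)=-8
back: M3=-8
back: M2=138/11−2/11·-8=14
back: M1=-3/2−1/4·14=-5
M: M0=0, M1=-5, M2=14, M3=-8, M4=0
seg 0: a=3, c=M0/2=0, d=(M1−M0)/(6·2)=-5/12, b=Δ0−h0·(2M0+M1)/6=2/3
seg 1: a=1, c=M1/2=-5/2, d=(M2−M1)/(6·2)=19/12, b=Δ1−h1·(2M1+M2)/6=-13/3
seg 2: a=-5, c=M2/2=7, d=(M3−M2)/(6·1)=-11/3, b=Δ2−h2·(2M2+M3)/6=14/3
seg 3: a=3, c=M3/2=-4, d=(M4−M3)/(6·3)=4/9, b=Δ3−h3·(2M3+M4)/6=23/3
t_q=9/2 → seg 2, τ=1/2; S=-5+14/3·τ+7·τ²+-11/3·τ³=-11/8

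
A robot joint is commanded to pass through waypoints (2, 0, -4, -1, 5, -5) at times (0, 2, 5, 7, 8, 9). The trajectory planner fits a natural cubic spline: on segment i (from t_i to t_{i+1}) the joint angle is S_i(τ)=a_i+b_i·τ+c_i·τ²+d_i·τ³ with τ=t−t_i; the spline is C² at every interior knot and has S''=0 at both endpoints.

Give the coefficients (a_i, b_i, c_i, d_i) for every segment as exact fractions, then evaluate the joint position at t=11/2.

Δ: Δ0=-1, Δ1=-4/3, Δ2=3/2, Δ3=6, Δ4=-10
row 1: diag=10, rhs=-2; c'=3/10, d'=-1/5
row 2: denom=10−3·3/10=91/10; d'=(17−3·-1/5)/(91/10)=176/91
row 3: denom=6−2·20/91=506/91; d'=(27−2·176/91)/(506/91)=2105/506
row 4: denom=4−1·91/506=1933/506; d'=(-96−1·2105/506)/(1933/506)=-50681/1933
back: M4=-50681/1933
back: M3=2105/506−91/506·-50681/1933=17156/1933
back: M2=176/91−20/91·17156/1933=-32/1933
back: M1=-1/5−3/10·-32/1933=-377/1933
M: M0=0, M1=-377/1933, M2=-32/1933, M3=17156/1933, M4=-50681/1933, M5=0
seg 0: a=2, c=M0/2=0, d=(M1−M0)/(6·2)=-377/23196, b=Δ0−h0·(2M0+M1)/6=-5422/5799
seg 1: a=0, c=M1/2=-377/3866, d=(M2−M1)/(6·3)=115/11598, b=Δ1−h1·(2M1+M2)/6=-6553/5799
seg 2: a=-4, c=M2/2=-16/1933, d=(M3−M2)/(6·2)=4297/5799, b=Δ2−h2·(2M2+M3)/6=-16787/11598
seg 3: a=-1, c=M3/2=8578/1933, d=(M4−M3)/(6·1)=-67837/11598, b=Δ3−h3·(2M3+M4)/6=85957/11598
seg 4: a=5, c=M4/2=-50681/3866, d=(M5−M4)/(6·1)=50681/11598, b=Δ4−h4·(2M4+M5)/6=-7309/5799
t_q=11/2 → seg 2, τ=1/2; S=-4+-16787/11598·τ+-16/1933·τ²+4297/5799·τ³=-71647/15464

  seg 0: a=2 b=-5422/5799 c=0 d=-377/23196
  seg 1: a=0 b=-6553/5799 c=-377/3866 d=115/11598
  seg 2: a=-4 b=-16787/11598 c=-16/1933 d=4297/5799
  seg 3: a=-1 b=85957/11598 c=8578/1933 d=-67837/11598
  seg 4: a=5 b=-7309/5799 c=-50681/3866 d=50681/11598
S(11/2) = -71647/15464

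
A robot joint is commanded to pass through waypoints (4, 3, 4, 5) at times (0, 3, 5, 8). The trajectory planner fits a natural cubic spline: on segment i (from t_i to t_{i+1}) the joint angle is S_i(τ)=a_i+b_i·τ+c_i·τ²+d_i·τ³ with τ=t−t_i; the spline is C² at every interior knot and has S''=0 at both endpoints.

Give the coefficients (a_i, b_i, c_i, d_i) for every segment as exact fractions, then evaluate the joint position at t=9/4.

  seg 0: a=4 b=-29/48 c=0 d=13/432
  seg 1: a=3 b=5/24 c=13/48 d=-1/16
  seg 2: a=4 b=13/24 c=-5/48 d=5/432
S(9/4) = 3055/1024

Δ: Δ0=-1/3, Δ1=1/2, Δ2=1/3
row 1: diag=10, rhs=5; c'=1/5, d'=1/2
row 2: denom=10−2·1/5=48/5; d'=(-1−2·1/2)/(48/5)=-5/24
back: M2=-5/24
back: M1=1/2−1/5·-5/24=13/24
M: M0=0, M1=13/24, M2=-5/24, M3=0
seg 0: a=4, c=M0/2=0, d=(M1−M0)/(6·3)=13/432, b=Δ0−h0·(2M0+M1)/6=-29/48
seg 1: a=3, c=M1/2=13/48, d=(M2−M1)/(6·2)=-1/16, b=Δ1−h1·(2M1+M2)/6=5/24
seg 2: a=4, c=M2/2=-5/48, d=(M3−M2)/(6·3)=5/432, b=Δ2−h2·(2M2+M3)/6=13/24
t_q=9/4 → seg 0, τ=9/4; S=4+-29/48·τ+0·τ²+13/432·τ³=3055/1024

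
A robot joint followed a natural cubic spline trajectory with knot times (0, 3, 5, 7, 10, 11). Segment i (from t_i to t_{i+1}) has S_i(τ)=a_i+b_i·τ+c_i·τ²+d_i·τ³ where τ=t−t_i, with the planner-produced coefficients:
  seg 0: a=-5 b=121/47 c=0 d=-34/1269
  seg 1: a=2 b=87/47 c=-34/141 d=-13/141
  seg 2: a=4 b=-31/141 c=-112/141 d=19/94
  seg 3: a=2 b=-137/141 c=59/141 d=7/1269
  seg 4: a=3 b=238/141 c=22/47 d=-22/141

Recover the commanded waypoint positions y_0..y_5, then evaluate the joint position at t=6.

y_0=-5 y_1=2 y_2=4 y_3=2 y_4=3 y_5=5
S(6) = 899/282

y_0 = S_0(0) = a_0 = -5
y_1 = S_1(0) = a_1 = 2
y_2 = S_2(0) = a_2 = 4
y_3 = S_3(0) = a_3 = 2
y_4 = S_4(0) = a_4 = 3
y_5 = S_4(1) = 5
t_q=6 is in segment 2 (τ=1); S_2(τ)=899/282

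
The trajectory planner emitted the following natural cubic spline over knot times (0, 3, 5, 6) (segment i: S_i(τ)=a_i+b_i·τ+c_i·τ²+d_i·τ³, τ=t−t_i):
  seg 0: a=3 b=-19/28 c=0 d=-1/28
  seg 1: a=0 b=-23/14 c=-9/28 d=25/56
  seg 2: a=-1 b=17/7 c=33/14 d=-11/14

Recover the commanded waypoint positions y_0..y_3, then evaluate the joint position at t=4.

y_0=3 y_1=0 y_2=-1 y_3=3
S(4) = -85/56

y_0 = S_0(0) = a_0 = 3
y_1 = S_1(0) = a_1 = 0
y_2 = S_2(0) = a_2 = -1
y_3 = S_2(1) = 3
t_q=4 is in segment 1 (τ=1); S_1(τ)=-85/56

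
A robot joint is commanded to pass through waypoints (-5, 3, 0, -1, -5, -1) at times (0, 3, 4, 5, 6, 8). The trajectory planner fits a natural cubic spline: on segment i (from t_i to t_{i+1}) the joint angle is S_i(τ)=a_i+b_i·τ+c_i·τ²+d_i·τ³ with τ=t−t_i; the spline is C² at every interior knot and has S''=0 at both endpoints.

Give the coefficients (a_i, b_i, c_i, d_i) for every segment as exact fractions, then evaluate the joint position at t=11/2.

  seg 0: a=-5 b=544/105 c=0 d=-88/315
  seg 1: a=3 b=-248/105 c=-88/35 d=197/105
  seg 2: a=0 b=-37/21 c=109/35 d=-247/105
  seg 3: a=-1 b=-272/105 c=-138/35 d=38/15
  seg 4: a=-5 b=-302/105 c=128/35 d=-64/105
S(11/2) = -83/28

Δ: Δ0=8/3, Δ1=-3, Δ2=-1, Δ3=-4, Δ4=2
row 1: diag=8, rhs=-34; c'=1/8, d'=-17/4
row 2: denom=4−1·1/8=31/8; d'=(12−1·-17/4)/(31/8)=130/31
row 3: denom=4−1·8/31=116/31; d'=(-18−1·130/31)/(116/31)=-172/29
row 4: denom=6−1·31/116=665/116; d'=(36−1·-172/29)/(665/116)=256/35
back: M4=256/35
back: M3=-172/29−31/116·256/35=-276/35
back: M2=130/31−8/31·-276/35=218/35
back: M1=-17/4−1/8·218/35=-176/35
M: M0=0, M1=-176/35, M2=218/35, M3=-276/35, M4=256/35, M5=0
seg 0: a=-5, c=M0/2=0, d=(M1−M0)/(6·3)=-88/315, b=Δ0−h0·(2M0+M1)/6=544/105
seg 1: a=3, c=M1/2=-88/35, d=(M2−M1)/(6·1)=197/105, b=Δ1−h1·(2M1+M2)/6=-248/105
seg 2: a=0, c=M2/2=109/35, d=(M3−M2)/(6·1)=-247/105, b=Δ2−h2·(2M2+M3)/6=-37/21
seg 3: a=-1, c=M3/2=-138/35, d=(M4−M3)/(6·1)=38/15, b=Δ3−h3·(2M3+M4)/6=-272/105
seg 4: a=-5, c=M4/2=128/35, d=(M5−M4)/(6·2)=-64/105, b=Δ4−h4·(2M4+M5)/6=-302/105
t_q=11/2 → seg 3, τ=1/2; S=-1+-272/105·τ+-138/35·τ²+38/15·τ³=-83/28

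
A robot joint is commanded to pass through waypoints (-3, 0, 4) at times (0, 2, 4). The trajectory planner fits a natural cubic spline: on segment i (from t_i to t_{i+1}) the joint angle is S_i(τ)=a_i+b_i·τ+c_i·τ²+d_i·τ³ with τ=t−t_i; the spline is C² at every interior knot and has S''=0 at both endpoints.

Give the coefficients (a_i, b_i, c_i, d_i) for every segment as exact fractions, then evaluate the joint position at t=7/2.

  seg 0: a=-3 b=11/8 c=0 d=1/32
  seg 1: a=0 b=7/4 c=3/16 d=-1/32
S(7/2) = 753/256

Δ: Δ0=3/2, Δ1=2
row 1: diag=8, rhs=3; c'=1/4, d'=3/8
back: M1=3/8
M: M0=0, M1=3/8, M2=0
seg 0: a=-3, c=M0/2=0, d=(M1−M0)/(6·2)=1/32, b=Δ0−h0·(2M0+M1)/6=11/8
seg 1: a=0, c=M1/2=3/16, d=(M2−M1)/(6·2)=-1/32, b=Δ1−h1·(2M1+M2)/6=7/4
t_q=7/2 → seg 1, τ=3/2; S=0+7/4·τ+3/16·τ²+-1/32·τ³=753/256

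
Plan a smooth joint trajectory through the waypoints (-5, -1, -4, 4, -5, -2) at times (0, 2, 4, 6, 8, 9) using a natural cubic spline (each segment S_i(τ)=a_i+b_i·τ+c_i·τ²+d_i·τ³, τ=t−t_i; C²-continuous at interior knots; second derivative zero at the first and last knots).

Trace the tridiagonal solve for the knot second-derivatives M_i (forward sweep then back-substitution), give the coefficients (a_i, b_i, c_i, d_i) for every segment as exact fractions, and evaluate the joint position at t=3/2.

  seg 0: a=-5 b=181/51 c=0 d=-79/204
  seg 1: a=-1 b=-56/51 c=-79/34 d=433/408
  seg 2: a=-4 b=239/102 c=275/68 d=-82/51
  seg 3: a=4 b=-79/102 c=-381/68 d=763/408
  seg 4: a=-5 b=-38/51 c=191/34 d=-191/102
S(3/2) = -535/544

Δ: Δ0=2, Δ1=-3/2, Δ2=4, Δ3=-9/2, Δ4=3
row 1: diag=8, rhs=-21; c'=1/4, d'=-21/8
row 2: denom=8−2·1/4=15/2; d'=(33−2·-21/8)/(15/2)=51/10
row 3: denom=8−2·4/15=112/15; d'=(-51−2·51/10)/(112/15)=-459/56
row 4: denom=6−2·15/56=153/28; d'=(45−2·-459/56)/(153/28)=191/17
back: M4=191/17
back: M3=-459/56−15/56·191/17=-381/34
back: M2=51/10−4/15·-381/34=275/34
back: M1=-21/8−1/4·275/34=-79/17
M: M0=0, M1=-79/17, M2=275/34, M3=-381/34, M4=191/17, M5=0
seg 0: a=-5, c=M0/2=0, d=(M1−M0)/(6·2)=-79/204, b=Δ0−h0·(2M0+M1)/6=181/51
seg 1: a=-1, c=M1/2=-79/34, d=(M2−M1)/(6·2)=433/408, b=Δ1−h1·(2M1+M2)/6=-56/51
seg 2: a=-4, c=M2/2=275/68, d=(M3−M2)/(6·2)=-82/51, b=Δ2−h2·(2M2+M3)/6=239/102
seg 3: a=4, c=M3/2=-381/68, d=(M4−M3)/(6·2)=763/408, b=Δ3−h3·(2M3+M4)/6=-79/102
seg 4: a=-5, c=M4/2=191/34, d=(M5−M4)/(6·1)=-191/102, b=Δ4−h4·(2M4+M5)/6=-38/51
t_q=3/2 → seg 0, τ=3/2; S=-5+181/51·τ+0·τ²+-79/204·τ³=-535/544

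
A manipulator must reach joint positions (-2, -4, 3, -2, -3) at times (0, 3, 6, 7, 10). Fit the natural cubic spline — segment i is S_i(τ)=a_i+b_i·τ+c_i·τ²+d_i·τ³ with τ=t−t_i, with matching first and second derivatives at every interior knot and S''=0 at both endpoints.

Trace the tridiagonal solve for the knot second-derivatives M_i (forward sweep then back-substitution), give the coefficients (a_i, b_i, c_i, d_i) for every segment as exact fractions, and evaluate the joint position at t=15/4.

  seg 0: a=-2 b=-177/76 c=0 d=379/2052
  seg 1: a=-4 b=101/38 c=379/228 d=-1211/2052
  seg 2: a=3 b=-251/76 c=-208/57 d=445/228
  seg 3: a=-2 b=-541/114 c=503/228 d=-503/2052
S(15/4) = -6423/4864

Δ: Δ0=-2/3, Δ1=7/3, Δ2=-5, Δ3=-1/3
row 1: diag=12, rhs=18; c'=1/4, d'=3/2
row 2: denom=8−3·1/4=29/4; d'=(-44−3·3/2)/(29/4)=-194/29
row 3: denom=8−1·4/29=228/29; d'=(28−1·-194/29)/(228/29)=503/114
back: M3=503/114
back: M2=-194/29−4/29·503/114=-416/57
back: M1=3/2−1/4·-416/57=379/114
M: M0=0, M1=379/114, M2=-416/57, M3=503/114, M4=0
seg 0: a=-2, c=M0/2=0, d=(M1−M0)/(6·3)=379/2052, b=Δ0−h0·(2M0+M1)/6=-177/76
seg 1: a=-4, c=M1/2=379/228, d=(M2−M1)/(6·3)=-1211/2052, b=Δ1−h1·(2M1+M2)/6=101/38
seg 2: a=3, c=M2/2=-208/57, d=(M3−M2)/(6·1)=445/228, b=Δ2−h2·(2M2+M3)/6=-251/76
seg 3: a=-2, c=M3/2=503/228, d=(M4−M3)/(6·3)=-503/2052, b=Δ3−h3·(2M3+M4)/6=-541/114
t_q=15/4 → seg 1, τ=3/4; S=-4+101/38·τ+379/228·τ²+-1211/2052·τ³=-6423/4864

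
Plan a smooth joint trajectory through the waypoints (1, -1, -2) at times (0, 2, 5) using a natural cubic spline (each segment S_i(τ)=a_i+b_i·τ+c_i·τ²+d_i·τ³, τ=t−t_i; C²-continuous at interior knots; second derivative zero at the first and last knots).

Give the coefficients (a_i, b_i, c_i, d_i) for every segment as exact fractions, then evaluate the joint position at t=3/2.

  seg 0: a=1 b=-17/15 c=0 d=1/30
  seg 1: a=-1 b=-11/15 c=1/5 d=-1/45
S(3/2) = -47/80

Δ: Δ0=-1, Δ1=-1/3
row 1: diag=10, rhs=4; c'=3/10, d'=2/5
back: M1=2/5
M: M0=0, M1=2/5, M2=0
seg 0: a=1, c=M0/2=0, d=(M1−M0)/(6·2)=1/30, b=Δ0−h0·(2M0+M1)/6=-17/15
seg 1: a=-1, c=M1/2=1/5, d=(M2−M1)/(6·3)=-1/45, b=Δ1−h1·(2M1+M2)/6=-11/15
t_q=3/2 → seg 0, τ=3/2; S=1+-17/15·τ+0·τ²+1/30·τ³=-47/80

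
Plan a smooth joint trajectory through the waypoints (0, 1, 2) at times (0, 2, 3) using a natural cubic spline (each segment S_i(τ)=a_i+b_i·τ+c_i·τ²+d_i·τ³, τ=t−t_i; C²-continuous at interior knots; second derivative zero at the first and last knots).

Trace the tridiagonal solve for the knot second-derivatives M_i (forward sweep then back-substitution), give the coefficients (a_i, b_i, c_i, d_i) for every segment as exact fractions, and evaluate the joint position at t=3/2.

  seg 0: a=0 b=1/3 c=0 d=1/24
  seg 1: a=1 b=5/6 c=1/4 d=-1/12
S(3/2) = 41/64

Δ: Δ0=1/2, Δ1=1
row 1: diag=6, rhs=3; c'=1/6, d'=1/2
back: M1=1/2
M: M0=0, M1=1/2, M2=0
seg 0: a=0, c=M0/2=0, d=(M1−M0)/(6·2)=1/24, b=Δ0−h0·(2M0+M1)/6=1/3
seg 1: a=1, c=M1/2=1/4, d=(M2−M1)/(6·1)=-1/12, b=Δ1−h1·(2M1+M2)/6=5/6
t_q=3/2 → seg 0, τ=3/2; S=0+1/3·τ+0·τ²+1/24·τ³=41/64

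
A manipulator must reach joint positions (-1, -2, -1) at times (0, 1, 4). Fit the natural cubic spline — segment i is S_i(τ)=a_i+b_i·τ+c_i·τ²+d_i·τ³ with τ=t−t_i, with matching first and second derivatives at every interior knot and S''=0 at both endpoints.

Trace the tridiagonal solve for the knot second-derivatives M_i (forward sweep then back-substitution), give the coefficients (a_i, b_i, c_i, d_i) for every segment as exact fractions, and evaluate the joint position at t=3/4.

  seg 0: a=-1 b=-7/6 c=0 d=1/6
  seg 1: a=-2 b=-2/3 c=1/2 d=-1/18
S(3/4) = -231/128

Δ: Δ0=-1, Δ1=1/3
row 1: diag=8, rhs=8; c'=3/8, d'=1
back: M1=1
M: M0=0, M1=1, M2=0
seg 0: a=-1, c=M0/2=0, d=(M1−M0)/(6·1)=1/6, b=Δ0−h0·(2M0+M1)/6=-7/6
seg 1: a=-2, c=M1/2=1/2, d=(M2−M1)/(6·3)=-1/18, b=Δ1−h1·(2M1+M2)/6=-2/3
t_q=3/4 → seg 0, τ=3/4; S=-1+-7/6·τ+0·τ²+1/6·τ³=-231/128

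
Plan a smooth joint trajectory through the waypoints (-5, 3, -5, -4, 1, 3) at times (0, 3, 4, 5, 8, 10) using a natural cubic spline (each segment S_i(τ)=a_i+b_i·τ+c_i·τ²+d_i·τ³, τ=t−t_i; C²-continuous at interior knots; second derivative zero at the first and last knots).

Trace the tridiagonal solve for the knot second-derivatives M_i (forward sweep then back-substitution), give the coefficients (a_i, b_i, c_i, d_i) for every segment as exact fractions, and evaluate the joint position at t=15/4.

Δ: Δ0=8/3, Δ1=-8, Δ2=1, Δ3=5/3, Δ4=1
row 1: diag=8, rhs=-64; c'=1/8, d'=-8
row 2: denom=4−1·1/8=31/8; d'=(54−1·-8)/(31/8)=16
row 3: denom=8−1·8/31=240/31; d'=(4−1·16)/(240/31)=-31/20
row 4: denom=10−3·31/80=707/80; d'=(-4−3·-31/20)/(707/80)=52/707
back: M4=52/707
back: M3=-31/20−31/80·52/707=-1116/707
back: M2=16−8/31·-1116/707=11600/707
back: M1=-8−1/8·11600/707=-7106/707
M: M0=0, M1=-7106/707, M2=11600/707, M3=-1116/707, M4=52/707, M5=0
seg 0: a=-5, c=M0/2=0, d=(M1−M0)/(6·3)=-3553/6363, b=Δ0−h0·(2M0+M1)/6=16315/2121
seg 1: a=3, c=M1/2=-3553/707, d=(M2−M1)/(6·1)=9353/2121, b=Δ1−h1·(2M1+M2)/6=-15662/2121
seg 2: a=-5, c=M2/2=5800/707, d=(M3−M2)/(6·1)=-6358/2121, b=Δ2−h2·(2M2+M3)/6=-8921/2121
seg 3: a=-4, c=M3/2=-558/707, d=(M4−M3)/(6·3)=584/6363, b=Δ3−h3·(2M3+M4)/6=6805/2121
seg 4: a=1, c=M4/2=26/707, d=(M5−M4)/(6·2)=-13/2121, b=Δ4−h4·(2M4+M5)/6=2017/2121
t_q=15/4 → seg 1, τ=3/4; S=3+-15662/2121·τ+-3553/707·τ²+9353/2121·τ³=-158579/45248

  seg 0: a=-5 b=16315/2121 c=0 d=-3553/6363
  seg 1: a=3 b=-15662/2121 c=-3553/707 d=9353/2121
  seg 2: a=-5 b=-8921/2121 c=5800/707 d=-6358/2121
  seg 3: a=-4 b=6805/2121 c=-558/707 d=584/6363
  seg 4: a=1 b=2017/2121 c=26/707 d=-13/2121
S(15/4) = -158579/45248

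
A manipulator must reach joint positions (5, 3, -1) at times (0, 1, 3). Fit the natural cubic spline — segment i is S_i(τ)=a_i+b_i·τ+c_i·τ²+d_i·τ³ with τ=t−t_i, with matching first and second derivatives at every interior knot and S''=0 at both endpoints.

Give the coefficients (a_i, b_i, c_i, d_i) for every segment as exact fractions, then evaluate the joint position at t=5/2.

  seg 0: a=5 b=-2 c=0 d=0
  seg 1: a=3 b=-2 c=0 d=0
S(5/2) = 0

Δ: Δ0=-2, Δ1=-2
row 1: diag=6, rhs=0; c'=1/3, d'=0
back: M1=0
M: M0=0, M1=0, M2=0
seg 0: a=5, c=M0/2=0, d=(M1−M0)/(6·1)=0, b=Δ0−h0·(2M0+M1)/6=-2
seg 1: a=3, c=M1/2=0, d=(M2−M1)/(6·2)=0, b=Δ1−h1·(2M1+M2)/6=-2
t_q=5/2 → seg 1, τ=3/2; S=3+-2·τ+0·τ²+0·τ³=0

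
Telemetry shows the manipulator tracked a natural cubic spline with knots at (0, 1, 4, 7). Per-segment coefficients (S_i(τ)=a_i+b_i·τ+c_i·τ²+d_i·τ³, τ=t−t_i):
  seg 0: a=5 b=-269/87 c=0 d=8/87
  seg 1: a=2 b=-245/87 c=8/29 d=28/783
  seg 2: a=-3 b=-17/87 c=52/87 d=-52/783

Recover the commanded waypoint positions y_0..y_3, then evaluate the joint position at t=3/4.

y_0=5 y_1=2 y_2=-3 y_3=0
S(3/4) = 631/232

y_0 = S_0(0) = a_0 = 5
y_1 = S_1(0) = a_1 = 2
y_2 = S_2(0) = a_2 = -3
y_3 = S_2(3) = 0
t_q=3/4 is in segment 0 (τ=3/4); S_0(τ)=631/232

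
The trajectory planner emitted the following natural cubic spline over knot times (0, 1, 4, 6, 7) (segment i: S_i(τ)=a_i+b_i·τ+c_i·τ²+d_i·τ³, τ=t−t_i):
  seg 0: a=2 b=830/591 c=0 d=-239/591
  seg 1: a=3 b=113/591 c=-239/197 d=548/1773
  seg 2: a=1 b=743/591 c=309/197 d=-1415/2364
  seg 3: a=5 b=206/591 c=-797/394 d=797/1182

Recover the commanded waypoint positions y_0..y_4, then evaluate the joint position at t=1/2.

y_0 = S_0(0) = a_0 = 2
y_1 = S_1(0) = a_1 = 3
y_2 = S_2(0) = a_2 = 1
y_3 = S_3(0) = a_3 = 5
y_4 = S_3(1) = 4
t_q=1/2 is in segment 0 (τ=1/2); S_0(τ)=4179/1576

y_0=2 y_1=3 y_2=1 y_3=5 y_4=4
S(1/2) = 4179/1576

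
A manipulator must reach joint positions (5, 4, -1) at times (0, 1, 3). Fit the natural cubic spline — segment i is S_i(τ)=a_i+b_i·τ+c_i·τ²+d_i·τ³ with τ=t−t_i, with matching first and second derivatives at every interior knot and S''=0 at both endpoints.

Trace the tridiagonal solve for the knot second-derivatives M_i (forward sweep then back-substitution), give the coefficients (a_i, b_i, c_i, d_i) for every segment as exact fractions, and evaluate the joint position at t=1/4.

  seg 0: a=5 b=-3/4 c=0 d=-1/4
  seg 1: a=4 b=-3/2 c=-3/4 d=1/8
S(1/4) = 1231/256

Δ: Δ0=-1, Δ1=-5/2
row 1: diag=6, rhs=-9; c'=1/3, d'=-3/2
back: M1=-3/2
M: M0=0, M1=-3/2, M2=0
seg 0: a=5, c=M0/2=0, d=(M1−M0)/(6·1)=-1/4, b=Δ0−h0·(2M0+M1)/6=-3/4
seg 1: a=4, c=M1/2=-3/4, d=(M2−M1)/(6·2)=1/8, b=Δ1−h1·(2M1+M2)/6=-3/2
t_q=1/4 → seg 0, τ=1/4; S=5+-3/4·τ+0·τ²+-1/4·τ³=1231/256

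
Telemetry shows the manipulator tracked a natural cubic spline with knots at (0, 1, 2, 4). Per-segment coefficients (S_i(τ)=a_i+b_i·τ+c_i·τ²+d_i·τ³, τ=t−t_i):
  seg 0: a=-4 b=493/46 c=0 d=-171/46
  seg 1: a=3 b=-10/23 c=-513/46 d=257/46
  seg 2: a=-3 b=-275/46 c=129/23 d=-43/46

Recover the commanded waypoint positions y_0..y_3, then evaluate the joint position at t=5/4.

y_0 = S_0(0) = a_0 = -4
y_1 = S_1(0) = a_1 = 3
y_2 = S_2(0) = a_2 = -3
y_3 = S_2(2) = 0
t_q=5/4 is in segment 1 (τ=1/4); S_1(τ)=6717/2944

y_0=-4 y_1=3 y_2=-3 y_3=0
S(5/4) = 6717/2944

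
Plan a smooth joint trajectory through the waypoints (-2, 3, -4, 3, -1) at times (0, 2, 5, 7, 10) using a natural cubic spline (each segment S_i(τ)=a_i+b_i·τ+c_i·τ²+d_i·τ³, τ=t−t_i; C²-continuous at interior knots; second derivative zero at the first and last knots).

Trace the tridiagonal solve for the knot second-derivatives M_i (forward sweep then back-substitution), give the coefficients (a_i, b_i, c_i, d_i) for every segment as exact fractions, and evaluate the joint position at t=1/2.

Δ: Δ0=5/2, Δ1=-7/3, Δ2=7/2, Δ3=-4/3
row 1: diag=10, rhs=-29; c'=3/10, d'=-29/10
row 2: denom=10−3·3/10=91/10; d'=(35−3·-29/10)/(91/10)=437/91
row 3: denom=10−2·20/91=870/91; d'=(-29−2·437/91)/(870/91)=-1171/290
back: M3=-1171/290
back: M2=437/91−20/91·-1171/290=165/29
back: M1=-29/10−3/10·165/29=-668/145
M: M0=0, M1=-668/145, M2=165/29, M3=-1171/290, M4=0
seg 0: a=-2, c=M0/2=0, d=(M1−M0)/(6·2)=-167/435, b=Δ0−h0·(2M0+M1)/6=3511/870
seg 1: a=3, c=M1/2=-334/145, d=(M2−M1)/(6·3)=1493/2610, b=Δ1−h1·(2M1+M2)/6=-497/870
seg 2: a=-4, c=M2/2=165/58, d=(M3−M2)/(6·2)=-2821/3480, b=Δ2−h2·(2M2+M3)/6=458/435
seg 3: a=3, c=M3/2=-1171/580, d=(M4−M3)/(6·3)=1171/5220, b=Δ3−h3·(2M3+M4)/6=2353/870
t_q=1/2 → seg 0, τ=1/2; S=-2+3511/870·τ+0·τ²+-167/435·τ³=-7/232

  seg 0: a=-2 b=3511/870 c=0 d=-167/435
  seg 1: a=3 b=-497/870 c=-334/145 d=1493/2610
  seg 2: a=-4 b=458/435 c=165/58 d=-2821/3480
  seg 3: a=3 b=2353/870 c=-1171/580 d=1171/5220
S(1/2) = -7/232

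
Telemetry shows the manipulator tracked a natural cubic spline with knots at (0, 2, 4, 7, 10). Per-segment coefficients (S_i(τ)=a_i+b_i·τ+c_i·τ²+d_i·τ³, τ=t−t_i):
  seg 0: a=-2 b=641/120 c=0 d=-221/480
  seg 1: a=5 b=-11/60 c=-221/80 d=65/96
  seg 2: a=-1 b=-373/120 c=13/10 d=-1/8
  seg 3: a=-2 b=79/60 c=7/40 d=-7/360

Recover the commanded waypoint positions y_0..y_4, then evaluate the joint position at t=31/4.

y_0=-2 y_1=5 y_2=-1 y_3=-2 y_4=3
S(31/4) = -2361/2560

y_0 = S_0(0) = a_0 = -2
y_1 = S_1(0) = a_1 = 5
y_2 = S_2(0) = a_2 = -1
y_3 = S_3(0) = a_3 = -2
y_4 = S_3(3) = 3
t_q=31/4 is in segment 3 (τ=3/4); S_3(τ)=-2361/2560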